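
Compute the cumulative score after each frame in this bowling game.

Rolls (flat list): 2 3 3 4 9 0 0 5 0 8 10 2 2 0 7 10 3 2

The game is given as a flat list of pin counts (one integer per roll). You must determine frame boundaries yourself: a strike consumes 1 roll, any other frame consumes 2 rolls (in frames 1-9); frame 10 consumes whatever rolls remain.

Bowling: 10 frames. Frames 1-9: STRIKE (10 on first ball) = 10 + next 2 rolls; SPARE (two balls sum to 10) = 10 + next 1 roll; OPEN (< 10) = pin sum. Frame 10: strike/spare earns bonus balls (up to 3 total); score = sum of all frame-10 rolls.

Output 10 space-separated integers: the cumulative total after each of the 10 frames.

Answer: 5 12 21 26 34 48 52 59 74 79

Derivation:
Frame 1: OPEN (2+3=5). Cumulative: 5
Frame 2: OPEN (3+4=7). Cumulative: 12
Frame 3: OPEN (9+0=9). Cumulative: 21
Frame 4: OPEN (0+5=5). Cumulative: 26
Frame 5: OPEN (0+8=8). Cumulative: 34
Frame 6: STRIKE. 10 + next two rolls (2+2) = 14. Cumulative: 48
Frame 7: OPEN (2+2=4). Cumulative: 52
Frame 8: OPEN (0+7=7). Cumulative: 59
Frame 9: STRIKE. 10 + next two rolls (3+2) = 15. Cumulative: 74
Frame 10: OPEN. Sum of all frame-10 rolls (3+2) = 5. Cumulative: 79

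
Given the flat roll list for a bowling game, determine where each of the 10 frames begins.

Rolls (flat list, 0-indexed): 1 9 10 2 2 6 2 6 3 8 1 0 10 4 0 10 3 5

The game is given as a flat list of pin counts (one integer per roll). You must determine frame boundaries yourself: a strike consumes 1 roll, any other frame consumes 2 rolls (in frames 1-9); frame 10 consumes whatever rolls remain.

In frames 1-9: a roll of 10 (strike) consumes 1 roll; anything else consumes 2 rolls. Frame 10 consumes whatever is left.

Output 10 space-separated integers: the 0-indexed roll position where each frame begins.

Frame 1 starts at roll index 0: rolls=1,9 (sum=10), consumes 2 rolls
Frame 2 starts at roll index 2: roll=10 (strike), consumes 1 roll
Frame 3 starts at roll index 3: rolls=2,2 (sum=4), consumes 2 rolls
Frame 4 starts at roll index 5: rolls=6,2 (sum=8), consumes 2 rolls
Frame 5 starts at roll index 7: rolls=6,3 (sum=9), consumes 2 rolls
Frame 6 starts at roll index 9: rolls=8,1 (sum=9), consumes 2 rolls
Frame 7 starts at roll index 11: rolls=0,10 (sum=10), consumes 2 rolls
Frame 8 starts at roll index 13: rolls=4,0 (sum=4), consumes 2 rolls
Frame 9 starts at roll index 15: roll=10 (strike), consumes 1 roll
Frame 10 starts at roll index 16: 2 remaining rolls

Answer: 0 2 3 5 7 9 11 13 15 16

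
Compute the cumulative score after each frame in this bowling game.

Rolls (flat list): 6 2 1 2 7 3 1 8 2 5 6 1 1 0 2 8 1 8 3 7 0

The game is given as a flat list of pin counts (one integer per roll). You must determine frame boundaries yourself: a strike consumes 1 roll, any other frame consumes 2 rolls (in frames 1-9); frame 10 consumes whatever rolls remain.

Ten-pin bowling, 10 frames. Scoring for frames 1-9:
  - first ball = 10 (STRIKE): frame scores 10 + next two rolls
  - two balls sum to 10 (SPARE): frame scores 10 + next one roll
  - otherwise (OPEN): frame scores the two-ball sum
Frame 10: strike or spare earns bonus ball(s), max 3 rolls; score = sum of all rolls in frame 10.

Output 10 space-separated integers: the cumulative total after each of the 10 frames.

Answer: 8 11 22 31 38 45 46 57 66 76

Derivation:
Frame 1: OPEN (6+2=8). Cumulative: 8
Frame 2: OPEN (1+2=3). Cumulative: 11
Frame 3: SPARE (7+3=10). 10 + next roll (1) = 11. Cumulative: 22
Frame 4: OPEN (1+8=9). Cumulative: 31
Frame 5: OPEN (2+5=7). Cumulative: 38
Frame 6: OPEN (6+1=7). Cumulative: 45
Frame 7: OPEN (1+0=1). Cumulative: 46
Frame 8: SPARE (2+8=10). 10 + next roll (1) = 11. Cumulative: 57
Frame 9: OPEN (1+8=9). Cumulative: 66
Frame 10: SPARE. Sum of all frame-10 rolls (3+7+0) = 10. Cumulative: 76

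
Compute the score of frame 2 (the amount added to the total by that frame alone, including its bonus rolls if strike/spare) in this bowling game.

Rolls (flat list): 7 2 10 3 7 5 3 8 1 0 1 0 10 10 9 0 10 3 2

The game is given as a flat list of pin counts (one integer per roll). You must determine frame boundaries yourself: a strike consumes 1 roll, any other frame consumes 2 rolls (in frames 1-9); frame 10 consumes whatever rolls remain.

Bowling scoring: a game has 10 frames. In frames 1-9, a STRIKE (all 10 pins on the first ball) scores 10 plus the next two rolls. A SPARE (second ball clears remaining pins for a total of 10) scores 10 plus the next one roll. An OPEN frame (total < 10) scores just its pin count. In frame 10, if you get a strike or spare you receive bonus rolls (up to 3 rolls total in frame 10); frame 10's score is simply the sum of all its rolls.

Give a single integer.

Answer: 20

Derivation:
Frame 1: OPEN (7+2=9). Cumulative: 9
Frame 2: STRIKE. 10 + next two rolls (3+7) = 20. Cumulative: 29
Frame 3: SPARE (3+7=10). 10 + next roll (5) = 15. Cumulative: 44
Frame 4: OPEN (5+3=8). Cumulative: 52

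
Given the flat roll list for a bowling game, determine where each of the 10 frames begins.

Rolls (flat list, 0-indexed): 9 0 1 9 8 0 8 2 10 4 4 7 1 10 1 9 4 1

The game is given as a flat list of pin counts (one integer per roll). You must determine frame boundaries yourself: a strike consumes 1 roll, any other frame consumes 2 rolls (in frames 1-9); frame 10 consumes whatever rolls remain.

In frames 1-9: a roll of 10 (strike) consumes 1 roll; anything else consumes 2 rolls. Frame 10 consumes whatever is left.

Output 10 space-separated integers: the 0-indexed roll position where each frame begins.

Frame 1 starts at roll index 0: rolls=9,0 (sum=9), consumes 2 rolls
Frame 2 starts at roll index 2: rolls=1,9 (sum=10), consumes 2 rolls
Frame 3 starts at roll index 4: rolls=8,0 (sum=8), consumes 2 rolls
Frame 4 starts at roll index 6: rolls=8,2 (sum=10), consumes 2 rolls
Frame 5 starts at roll index 8: roll=10 (strike), consumes 1 roll
Frame 6 starts at roll index 9: rolls=4,4 (sum=8), consumes 2 rolls
Frame 7 starts at roll index 11: rolls=7,1 (sum=8), consumes 2 rolls
Frame 8 starts at roll index 13: roll=10 (strike), consumes 1 roll
Frame 9 starts at roll index 14: rolls=1,9 (sum=10), consumes 2 rolls
Frame 10 starts at roll index 16: 2 remaining rolls

Answer: 0 2 4 6 8 9 11 13 14 16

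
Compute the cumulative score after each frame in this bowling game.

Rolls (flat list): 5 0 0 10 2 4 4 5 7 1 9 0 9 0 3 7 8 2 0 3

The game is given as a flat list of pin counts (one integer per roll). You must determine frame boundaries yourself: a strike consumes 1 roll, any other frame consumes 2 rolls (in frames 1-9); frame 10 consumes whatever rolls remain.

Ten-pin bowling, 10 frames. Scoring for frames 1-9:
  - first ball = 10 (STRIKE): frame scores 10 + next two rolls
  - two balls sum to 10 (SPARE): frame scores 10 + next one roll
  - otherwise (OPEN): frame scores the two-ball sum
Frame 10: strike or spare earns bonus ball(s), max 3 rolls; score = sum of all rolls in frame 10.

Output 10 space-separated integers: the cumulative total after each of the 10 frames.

Answer: 5 17 23 32 40 49 58 76 86 89

Derivation:
Frame 1: OPEN (5+0=5). Cumulative: 5
Frame 2: SPARE (0+10=10). 10 + next roll (2) = 12. Cumulative: 17
Frame 3: OPEN (2+4=6). Cumulative: 23
Frame 4: OPEN (4+5=9). Cumulative: 32
Frame 5: OPEN (7+1=8). Cumulative: 40
Frame 6: OPEN (9+0=9). Cumulative: 49
Frame 7: OPEN (9+0=9). Cumulative: 58
Frame 8: SPARE (3+7=10). 10 + next roll (8) = 18. Cumulative: 76
Frame 9: SPARE (8+2=10). 10 + next roll (0) = 10. Cumulative: 86
Frame 10: OPEN. Sum of all frame-10 rolls (0+3) = 3. Cumulative: 89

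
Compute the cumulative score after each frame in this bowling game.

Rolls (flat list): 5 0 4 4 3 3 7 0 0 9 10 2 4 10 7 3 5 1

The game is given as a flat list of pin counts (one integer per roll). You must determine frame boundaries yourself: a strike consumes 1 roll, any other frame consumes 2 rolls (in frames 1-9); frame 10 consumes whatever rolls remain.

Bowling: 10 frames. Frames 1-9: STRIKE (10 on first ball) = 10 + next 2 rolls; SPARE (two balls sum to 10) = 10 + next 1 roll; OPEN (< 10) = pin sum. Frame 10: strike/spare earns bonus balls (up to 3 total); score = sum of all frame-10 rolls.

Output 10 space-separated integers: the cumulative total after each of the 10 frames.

Frame 1: OPEN (5+0=5). Cumulative: 5
Frame 2: OPEN (4+4=8). Cumulative: 13
Frame 3: OPEN (3+3=6). Cumulative: 19
Frame 4: OPEN (7+0=7). Cumulative: 26
Frame 5: OPEN (0+9=9). Cumulative: 35
Frame 6: STRIKE. 10 + next two rolls (2+4) = 16. Cumulative: 51
Frame 7: OPEN (2+4=6). Cumulative: 57
Frame 8: STRIKE. 10 + next two rolls (7+3) = 20. Cumulative: 77
Frame 9: SPARE (7+3=10). 10 + next roll (5) = 15. Cumulative: 92
Frame 10: OPEN. Sum of all frame-10 rolls (5+1) = 6. Cumulative: 98

Answer: 5 13 19 26 35 51 57 77 92 98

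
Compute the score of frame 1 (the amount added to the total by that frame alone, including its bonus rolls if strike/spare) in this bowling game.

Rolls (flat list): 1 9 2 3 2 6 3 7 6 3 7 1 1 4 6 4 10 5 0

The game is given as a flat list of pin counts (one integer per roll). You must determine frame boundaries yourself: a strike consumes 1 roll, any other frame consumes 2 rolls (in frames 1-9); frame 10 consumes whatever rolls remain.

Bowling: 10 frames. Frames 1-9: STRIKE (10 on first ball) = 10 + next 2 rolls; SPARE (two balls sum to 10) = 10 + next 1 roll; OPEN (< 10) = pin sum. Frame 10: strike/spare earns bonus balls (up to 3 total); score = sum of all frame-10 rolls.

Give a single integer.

Answer: 12

Derivation:
Frame 1: SPARE (1+9=10). 10 + next roll (2) = 12. Cumulative: 12
Frame 2: OPEN (2+3=5). Cumulative: 17
Frame 3: OPEN (2+6=8). Cumulative: 25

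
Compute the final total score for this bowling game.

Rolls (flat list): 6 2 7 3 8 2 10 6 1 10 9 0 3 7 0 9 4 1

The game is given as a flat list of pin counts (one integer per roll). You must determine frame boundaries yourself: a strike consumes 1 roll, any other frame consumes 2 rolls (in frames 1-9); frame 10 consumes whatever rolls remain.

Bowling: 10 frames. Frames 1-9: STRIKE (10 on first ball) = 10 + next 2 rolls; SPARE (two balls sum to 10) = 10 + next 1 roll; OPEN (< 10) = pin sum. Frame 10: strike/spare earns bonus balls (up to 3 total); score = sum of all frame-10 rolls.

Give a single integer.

Answer: 122

Derivation:
Frame 1: OPEN (6+2=8). Cumulative: 8
Frame 2: SPARE (7+3=10). 10 + next roll (8) = 18. Cumulative: 26
Frame 3: SPARE (8+2=10). 10 + next roll (10) = 20. Cumulative: 46
Frame 4: STRIKE. 10 + next two rolls (6+1) = 17. Cumulative: 63
Frame 5: OPEN (6+1=7). Cumulative: 70
Frame 6: STRIKE. 10 + next two rolls (9+0) = 19. Cumulative: 89
Frame 7: OPEN (9+0=9). Cumulative: 98
Frame 8: SPARE (3+7=10). 10 + next roll (0) = 10. Cumulative: 108
Frame 9: OPEN (0+9=9). Cumulative: 117
Frame 10: OPEN. Sum of all frame-10 rolls (4+1) = 5. Cumulative: 122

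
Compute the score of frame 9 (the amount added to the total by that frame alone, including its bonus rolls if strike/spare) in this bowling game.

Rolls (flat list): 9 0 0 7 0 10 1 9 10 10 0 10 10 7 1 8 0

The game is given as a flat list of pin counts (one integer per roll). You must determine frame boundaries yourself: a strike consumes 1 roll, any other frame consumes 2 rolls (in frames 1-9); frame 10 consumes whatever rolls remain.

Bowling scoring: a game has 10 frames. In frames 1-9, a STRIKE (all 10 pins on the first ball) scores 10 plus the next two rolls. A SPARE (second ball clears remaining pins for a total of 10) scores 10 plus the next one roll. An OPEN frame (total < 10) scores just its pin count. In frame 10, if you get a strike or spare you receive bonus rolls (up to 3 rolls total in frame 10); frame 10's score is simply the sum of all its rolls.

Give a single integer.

Frame 1: OPEN (9+0=9). Cumulative: 9
Frame 2: OPEN (0+7=7). Cumulative: 16
Frame 3: SPARE (0+10=10). 10 + next roll (1) = 11. Cumulative: 27
Frame 4: SPARE (1+9=10). 10 + next roll (10) = 20. Cumulative: 47
Frame 5: STRIKE. 10 + next two rolls (10+0) = 20. Cumulative: 67
Frame 6: STRIKE. 10 + next two rolls (0+10) = 20. Cumulative: 87
Frame 7: SPARE (0+10=10). 10 + next roll (10) = 20. Cumulative: 107
Frame 8: STRIKE. 10 + next two rolls (7+1) = 18. Cumulative: 125
Frame 9: OPEN (7+1=8). Cumulative: 133
Frame 10: OPEN. Sum of all frame-10 rolls (8+0) = 8. Cumulative: 141

Answer: 8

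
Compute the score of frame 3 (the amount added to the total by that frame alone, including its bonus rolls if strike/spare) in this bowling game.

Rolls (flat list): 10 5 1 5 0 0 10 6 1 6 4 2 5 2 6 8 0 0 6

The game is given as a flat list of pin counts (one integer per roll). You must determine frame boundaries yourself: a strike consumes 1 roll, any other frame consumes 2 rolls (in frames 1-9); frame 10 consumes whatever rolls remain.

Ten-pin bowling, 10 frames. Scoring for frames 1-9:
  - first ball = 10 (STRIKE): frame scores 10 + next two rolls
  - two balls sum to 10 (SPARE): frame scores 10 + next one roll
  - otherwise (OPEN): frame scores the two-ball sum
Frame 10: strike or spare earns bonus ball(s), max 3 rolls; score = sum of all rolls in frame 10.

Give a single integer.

Frame 1: STRIKE. 10 + next two rolls (5+1) = 16. Cumulative: 16
Frame 2: OPEN (5+1=6). Cumulative: 22
Frame 3: OPEN (5+0=5). Cumulative: 27
Frame 4: SPARE (0+10=10). 10 + next roll (6) = 16. Cumulative: 43
Frame 5: OPEN (6+1=7). Cumulative: 50

Answer: 5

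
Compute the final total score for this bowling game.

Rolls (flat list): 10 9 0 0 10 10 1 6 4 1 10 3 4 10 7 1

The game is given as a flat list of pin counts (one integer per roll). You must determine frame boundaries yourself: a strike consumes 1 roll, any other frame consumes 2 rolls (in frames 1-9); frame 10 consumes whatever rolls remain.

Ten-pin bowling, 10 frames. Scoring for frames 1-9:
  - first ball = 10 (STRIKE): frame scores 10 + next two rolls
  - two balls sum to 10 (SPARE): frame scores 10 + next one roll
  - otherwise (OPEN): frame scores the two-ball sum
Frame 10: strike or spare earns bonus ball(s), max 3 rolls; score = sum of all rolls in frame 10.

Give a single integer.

Frame 1: STRIKE. 10 + next two rolls (9+0) = 19. Cumulative: 19
Frame 2: OPEN (9+0=9). Cumulative: 28
Frame 3: SPARE (0+10=10). 10 + next roll (10) = 20. Cumulative: 48
Frame 4: STRIKE. 10 + next two rolls (1+6) = 17. Cumulative: 65
Frame 5: OPEN (1+6=7). Cumulative: 72
Frame 6: OPEN (4+1=5). Cumulative: 77
Frame 7: STRIKE. 10 + next two rolls (3+4) = 17. Cumulative: 94
Frame 8: OPEN (3+4=7). Cumulative: 101
Frame 9: STRIKE. 10 + next two rolls (7+1) = 18. Cumulative: 119
Frame 10: OPEN. Sum of all frame-10 rolls (7+1) = 8. Cumulative: 127

Answer: 127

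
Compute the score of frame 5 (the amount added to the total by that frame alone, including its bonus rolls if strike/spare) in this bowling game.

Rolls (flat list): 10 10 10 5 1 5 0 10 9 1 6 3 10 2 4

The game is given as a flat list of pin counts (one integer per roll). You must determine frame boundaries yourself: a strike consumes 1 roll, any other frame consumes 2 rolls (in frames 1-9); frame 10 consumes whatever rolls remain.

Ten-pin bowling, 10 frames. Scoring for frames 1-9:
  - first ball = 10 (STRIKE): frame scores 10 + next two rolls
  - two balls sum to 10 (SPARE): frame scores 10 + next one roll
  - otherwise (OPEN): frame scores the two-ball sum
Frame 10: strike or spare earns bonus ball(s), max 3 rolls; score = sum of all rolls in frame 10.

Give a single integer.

Answer: 5

Derivation:
Frame 1: STRIKE. 10 + next two rolls (10+10) = 30. Cumulative: 30
Frame 2: STRIKE. 10 + next two rolls (10+5) = 25. Cumulative: 55
Frame 3: STRIKE. 10 + next two rolls (5+1) = 16. Cumulative: 71
Frame 4: OPEN (5+1=6). Cumulative: 77
Frame 5: OPEN (5+0=5). Cumulative: 82
Frame 6: STRIKE. 10 + next two rolls (9+1) = 20. Cumulative: 102
Frame 7: SPARE (9+1=10). 10 + next roll (6) = 16. Cumulative: 118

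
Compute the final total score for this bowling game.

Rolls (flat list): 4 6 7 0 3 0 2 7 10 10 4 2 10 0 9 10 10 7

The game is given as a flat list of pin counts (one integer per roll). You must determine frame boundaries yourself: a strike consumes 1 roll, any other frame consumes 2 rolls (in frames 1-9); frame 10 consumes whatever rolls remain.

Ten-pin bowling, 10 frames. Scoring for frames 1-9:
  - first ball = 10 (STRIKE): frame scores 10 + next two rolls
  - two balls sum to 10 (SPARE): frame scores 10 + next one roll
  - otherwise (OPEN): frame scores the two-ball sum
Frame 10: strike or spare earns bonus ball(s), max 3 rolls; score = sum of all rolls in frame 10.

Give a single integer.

Frame 1: SPARE (4+6=10). 10 + next roll (7) = 17. Cumulative: 17
Frame 2: OPEN (7+0=7). Cumulative: 24
Frame 3: OPEN (3+0=3). Cumulative: 27
Frame 4: OPEN (2+7=9). Cumulative: 36
Frame 5: STRIKE. 10 + next two rolls (10+4) = 24. Cumulative: 60
Frame 6: STRIKE. 10 + next two rolls (4+2) = 16. Cumulative: 76
Frame 7: OPEN (4+2=6). Cumulative: 82
Frame 8: STRIKE. 10 + next two rolls (0+9) = 19. Cumulative: 101
Frame 9: OPEN (0+9=9). Cumulative: 110
Frame 10: STRIKE. Sum of all frame-10 rolls (10+10+7) = 27. Cumulative: 137

Answer: 137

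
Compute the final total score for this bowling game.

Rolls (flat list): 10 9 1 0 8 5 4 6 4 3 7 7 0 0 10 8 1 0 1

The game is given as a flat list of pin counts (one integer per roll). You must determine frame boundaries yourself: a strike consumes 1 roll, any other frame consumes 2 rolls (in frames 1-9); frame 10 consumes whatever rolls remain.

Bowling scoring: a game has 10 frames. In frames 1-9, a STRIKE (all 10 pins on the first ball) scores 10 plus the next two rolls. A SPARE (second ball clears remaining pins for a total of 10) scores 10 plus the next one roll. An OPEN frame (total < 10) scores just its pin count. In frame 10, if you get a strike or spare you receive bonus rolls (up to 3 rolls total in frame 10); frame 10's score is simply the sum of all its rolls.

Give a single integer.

Frame 1: STRIKE. 10 + next two rolls (9+1) = 20. Cumulative: 20
Frame 2: SPARE (9+1=10). 10 + next roll (0) = 10. Cumulative: 30
Frame 3: OPEN (0+8=8). Cumulative: 38
Frame 4: OPEN (5+4=9). Cumulative: 47
Frame 5: SPARE (6+4=10). 10 + next roll (3) = 13. Cumulative: 60
Frame 6: SPARE (3+7=10). 10 + next roll (7) = 17. Cumulative: 77
Frame 7: OPEN (7+0=7). Cumulative: 84
Frame 8: SPARE (0+10=10). 10 + next roll (8) = 18. Cumulative: 102
Frame 9: OPEN (8+1=9). Cumulative: 111
Frame 10: OPEN. Sum of all frame-10 rolls (0+1) = 1. Cumulative: 112

Answer: 112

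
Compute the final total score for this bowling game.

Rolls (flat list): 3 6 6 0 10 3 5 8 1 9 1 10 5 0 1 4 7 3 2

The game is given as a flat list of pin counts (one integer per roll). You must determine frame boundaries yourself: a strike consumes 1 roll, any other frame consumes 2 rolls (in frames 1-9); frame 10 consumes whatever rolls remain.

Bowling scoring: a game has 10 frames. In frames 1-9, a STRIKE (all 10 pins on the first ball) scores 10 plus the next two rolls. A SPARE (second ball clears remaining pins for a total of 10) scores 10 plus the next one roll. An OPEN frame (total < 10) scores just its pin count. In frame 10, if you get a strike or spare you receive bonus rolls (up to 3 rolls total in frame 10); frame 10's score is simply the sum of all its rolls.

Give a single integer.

Answer: 107

Derivation:
Frame 1: OPEN (3+6=9). Cumulative: 9
Frame 2: OPEN (6+0=6). Cumulative: 15
Frame 3: STRIKE. 10 + next two rolls (3+5) = 18. Cumulative: 33
Frame 4: OPEN (3+5=8). Cumulative: 41
Frame 5: OPEN (8+1=9). Cumulative: 50
Frame 6: SPARE (9+1=10). 10 + next roll (10) = 20. Cumulative: 70
Frame 7: STRIKE. 10 + next two rolls (5+0) = 15. Cumulative: 85
Frame 8: OPEN (5+0=5). Cumulative: 90
Frame 9: OPEN (1+4=5). Cumulative: 95
Frame 10: SPARE. Sum of all frame-10 rolls (7+3+2) = 12. Cumulative: 107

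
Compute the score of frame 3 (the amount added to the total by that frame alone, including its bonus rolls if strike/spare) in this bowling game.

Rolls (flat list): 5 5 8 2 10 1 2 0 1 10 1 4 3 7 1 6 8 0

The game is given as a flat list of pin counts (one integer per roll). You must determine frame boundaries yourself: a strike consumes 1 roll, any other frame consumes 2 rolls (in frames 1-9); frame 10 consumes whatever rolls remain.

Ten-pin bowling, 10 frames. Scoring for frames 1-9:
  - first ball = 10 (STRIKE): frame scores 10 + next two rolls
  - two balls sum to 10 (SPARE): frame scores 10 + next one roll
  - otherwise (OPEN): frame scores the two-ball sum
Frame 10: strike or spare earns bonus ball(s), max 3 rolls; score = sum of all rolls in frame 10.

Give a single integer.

Answer: 13

Derivation:
Frame 1: SPARE (5+5=10). 10 + next roll (8) = 18. Cumulative: 18
Frame 2: SPARE (8+2=10). 10 + next roll (10) = 20. Cumulative: 38
Frame 3: STRIKE. 10 + next two rolls (1+2) = 13. Cumulative: 51
Frame 4: OPEN (1+2=3). Cumulative: 54
Frame 5: OPEN (0+1=1). Cumulative: 55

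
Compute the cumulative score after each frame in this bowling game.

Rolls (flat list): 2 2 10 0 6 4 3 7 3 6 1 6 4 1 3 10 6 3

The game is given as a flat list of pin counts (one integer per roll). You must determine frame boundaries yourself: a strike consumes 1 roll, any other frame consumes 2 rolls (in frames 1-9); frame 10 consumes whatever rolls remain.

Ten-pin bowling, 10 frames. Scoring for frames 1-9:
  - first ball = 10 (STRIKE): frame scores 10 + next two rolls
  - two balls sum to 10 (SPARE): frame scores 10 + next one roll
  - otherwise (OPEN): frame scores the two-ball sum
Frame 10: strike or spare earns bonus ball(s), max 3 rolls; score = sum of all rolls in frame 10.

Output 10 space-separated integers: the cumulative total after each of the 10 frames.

Frame 1: OPEN (2+2=4). Cumulative: 4
Frame 2: STRIKE. 10 + next two rolls (0+6) = 16. Cumulative: 20
Frame 3: OPEN (0+6=6). Cumulative: 26
Frame 4: OPEN (4+3=7). Cumulative: 33
Frame 5: SPARE (7+3=10). 10 + next roll (6) = 16. Cumulative: 49
Frame 6: OPEN (6+1=7). Cumulative: 56
Frame 7: SPARE (6+4=10). 10 + next roll (1) = 11. Cumulative: 67
Frame 8: OPEN (1+3=4). Cumulative: 71
Frame 9: STRIKE. 10 + next two rolls (6+3) = 19. Cumulative: 90
Frame 10: OPEN. Sum of all frame-10 rolls (6+3) = 9. Cumulative: 99

Answer: 4 20 26 33 49 56 67 71 90 99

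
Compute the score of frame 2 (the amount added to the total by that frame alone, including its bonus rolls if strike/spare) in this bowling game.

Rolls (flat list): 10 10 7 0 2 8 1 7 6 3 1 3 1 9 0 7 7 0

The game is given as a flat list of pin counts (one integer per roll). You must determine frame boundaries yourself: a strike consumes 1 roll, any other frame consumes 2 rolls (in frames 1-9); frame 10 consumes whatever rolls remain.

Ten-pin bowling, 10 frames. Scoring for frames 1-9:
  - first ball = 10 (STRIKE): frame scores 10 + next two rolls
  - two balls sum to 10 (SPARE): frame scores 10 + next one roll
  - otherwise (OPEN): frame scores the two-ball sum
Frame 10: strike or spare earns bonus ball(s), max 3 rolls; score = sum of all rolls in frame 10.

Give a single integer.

Answer: 17

Derivation:
Frame 1: STRIKE. 10 + next two rolls (10+7) = 27. Cumulative: 27
Frame 2: STRIKE. 10 + next two rolls (7+0) = 17. Cumulative: 44
Frame 3: OPEN (7+0=7). Cumulative: 51
Frame 4: SPARE (2+8=10). 10 + next roll (1) = 11. Cumulative: 62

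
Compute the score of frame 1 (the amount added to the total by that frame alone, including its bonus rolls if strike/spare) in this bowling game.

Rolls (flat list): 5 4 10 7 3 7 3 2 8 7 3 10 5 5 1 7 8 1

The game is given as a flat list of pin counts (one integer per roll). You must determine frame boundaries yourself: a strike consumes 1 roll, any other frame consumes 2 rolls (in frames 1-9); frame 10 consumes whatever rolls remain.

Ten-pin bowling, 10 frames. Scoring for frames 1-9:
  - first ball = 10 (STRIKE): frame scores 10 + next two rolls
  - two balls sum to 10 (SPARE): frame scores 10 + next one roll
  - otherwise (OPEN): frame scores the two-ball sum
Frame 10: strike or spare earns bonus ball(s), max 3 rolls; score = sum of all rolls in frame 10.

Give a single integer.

Frame 1: OPEN (5+4=9). Cumulative: 9
Frame 2: STRIKE. 10 + next two rolls (7+3) = 20. Cumulative: 29
Frame 3: SPARE (7+3=10). 10 + next roll (7) = 17. Cumulative: 46

Answer: 9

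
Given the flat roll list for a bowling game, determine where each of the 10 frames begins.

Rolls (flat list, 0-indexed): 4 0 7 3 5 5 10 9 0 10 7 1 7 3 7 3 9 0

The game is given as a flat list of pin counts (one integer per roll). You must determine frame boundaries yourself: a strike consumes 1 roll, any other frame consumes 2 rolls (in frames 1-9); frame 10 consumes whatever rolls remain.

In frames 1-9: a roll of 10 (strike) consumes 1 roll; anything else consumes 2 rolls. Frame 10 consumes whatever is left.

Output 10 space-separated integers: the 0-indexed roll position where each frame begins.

Frame 1 starts at roll index 0: rolls=4,0 (sum=4), consumes 2 rolls
Frame 2 starts at roll index 2: rolls=7,3 (sum=10), consumes 2 rolls
Frame 3 starts at roll index 4: rolls=5,5 (sum=10), consumes 2 rolls
Frame 4 starts at roll index 6: roll=10 (strike), consumes 1 roll
Frame 5 starts at roll index 7: rolls=9,0 (sum=9), consumes 2 rolls
Frame 6 starts at roll index 9: roll=10 (strike), consumes 1 roll
Frame 7 starts at roll index 10: rolls=7,1 (sum=8), consumes 2 rolls
Frame 8 starts at roll index 12: rolls=7,3 (sum=10), consumes 2 rolls
Frame 9 starts at roll index 14: rolls=7,3 (sum=10), consumes 2 rolls
Frame 10 starts at roll index 16: 2 remaining rolls

Answer: 0 2 4 6 7 9 10 12 14 16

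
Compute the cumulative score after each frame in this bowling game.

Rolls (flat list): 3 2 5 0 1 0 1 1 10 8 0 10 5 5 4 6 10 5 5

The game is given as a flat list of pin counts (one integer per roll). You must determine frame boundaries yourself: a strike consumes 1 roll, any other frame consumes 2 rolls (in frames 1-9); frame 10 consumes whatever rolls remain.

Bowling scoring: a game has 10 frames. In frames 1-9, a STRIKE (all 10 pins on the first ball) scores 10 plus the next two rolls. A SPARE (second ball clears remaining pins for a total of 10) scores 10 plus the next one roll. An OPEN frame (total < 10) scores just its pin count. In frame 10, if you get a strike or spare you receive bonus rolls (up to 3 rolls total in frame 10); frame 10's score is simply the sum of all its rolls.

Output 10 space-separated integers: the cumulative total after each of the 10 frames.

Frame 1: OPEN (3+2=5). Cumulative: 5
Frame 2: OPEN (5+0=5). Cumulative: 10
Frame 3: OPEN (1+0=1). Cumulative: 11
Frame 4: OPEN (1+1=2). Cumulative: 13
Frame 5: STRIKE. 10 + next two rolls (8+0) = 18. Cumulative: 31
Frame 6: OPEN (8+0=8). Cumulative: 39
Frame 7: STRIKE. 10 + next two rolls (5+5) = 20. Cumulative: 59
Frame 8: SPARE (5+5=10). 10 + next roll (4) = 14. Cumulative: 73
Frame 9: SPARE (4+6=10). 10 + next roll (10) = 20. Cumulative: 93
Frame 10: STRIKE. Sum of all frame-10 rolls (10+5+5) = 20. Cumulative: 113

Answer: 5 10 11 13 31 39 59 73 93 113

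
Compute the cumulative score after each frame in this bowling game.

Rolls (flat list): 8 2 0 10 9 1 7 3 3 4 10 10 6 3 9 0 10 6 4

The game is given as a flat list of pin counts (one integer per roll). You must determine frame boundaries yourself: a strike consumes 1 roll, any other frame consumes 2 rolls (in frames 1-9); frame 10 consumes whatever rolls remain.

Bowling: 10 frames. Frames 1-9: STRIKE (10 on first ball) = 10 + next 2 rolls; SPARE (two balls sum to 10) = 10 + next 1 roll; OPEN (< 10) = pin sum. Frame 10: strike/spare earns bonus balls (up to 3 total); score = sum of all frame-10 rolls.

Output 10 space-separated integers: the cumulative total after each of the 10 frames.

Answer: 10 29 46 59 66 92 111 120 129 149

Derivation:
Frame 1: SPARE (8+2=10). 10 + next roll (0) = 10. Cumulative: 10
Frame 2: SPARE (0+10=10). 10 + next roll (9) = 19. Cumulative: 29
Frame 3: SPARE (9+1=10). 10 + next roll (7) = 17. Cumulative: 46
Frame 4: SPARE (7+3=10). 10 + next roll (3) = 13. Cumulative: 59
Frame 5: OPEN (3+4=7). Cumulative: 66
Frame 6: STRIKE. 10 + next two rolls (10+6) = 26. Cumulative: 92
Frame 7: STRIKE. 10 + next two rolls (6+3) = 19. Cumulative: 111
Frame 8: OPEN (6+3=9). Cumulative: 120
Frame 9: OPEN (9+0=9). Cumulative: 129
Frame 10: STRIKE. Sum of all frame-10 rolls (10+6+4) = 20. Cumulative: 149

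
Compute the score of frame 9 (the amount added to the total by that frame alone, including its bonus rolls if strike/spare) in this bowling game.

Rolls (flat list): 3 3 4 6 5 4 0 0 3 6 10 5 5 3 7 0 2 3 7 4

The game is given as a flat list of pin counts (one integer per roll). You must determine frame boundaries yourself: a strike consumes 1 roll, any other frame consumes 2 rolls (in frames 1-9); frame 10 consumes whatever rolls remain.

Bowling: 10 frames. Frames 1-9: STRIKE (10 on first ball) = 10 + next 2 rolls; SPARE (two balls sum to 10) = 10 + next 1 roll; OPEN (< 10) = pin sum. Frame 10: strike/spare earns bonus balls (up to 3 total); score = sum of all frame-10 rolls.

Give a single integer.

Frame 1: OPEN (3+3=6). Cumulative: 6
Frame 2: SPARE (4+6=10). 10 + next roll (5) = 15. Cumulative: 21
Frame 3: OPEN (5+4=9). Cumulative: 30
Frame 4: OPEN (0+0=0). Cumulative: 30
Frame 5: OPEN (3+6=9). Cumulative: 39
Frame 6: STRIKE. 10 + next two rolls (5+5) = 20. Cumulative: 59
Frame 7: SPARE (5+5=10). 10 + next roll (3) = 13. Cumulative: 72
Frame 8: SPARE (3+7=10). 10 + next roll (0) = 10. Cumulative: 82
Frame 9: OPEN (0+2=2). Cumulative: 84
Frame 10: SPARE. Sum of all frame-10 rolls (3+7+4) = 14. Cumulative: 98

Answer: 2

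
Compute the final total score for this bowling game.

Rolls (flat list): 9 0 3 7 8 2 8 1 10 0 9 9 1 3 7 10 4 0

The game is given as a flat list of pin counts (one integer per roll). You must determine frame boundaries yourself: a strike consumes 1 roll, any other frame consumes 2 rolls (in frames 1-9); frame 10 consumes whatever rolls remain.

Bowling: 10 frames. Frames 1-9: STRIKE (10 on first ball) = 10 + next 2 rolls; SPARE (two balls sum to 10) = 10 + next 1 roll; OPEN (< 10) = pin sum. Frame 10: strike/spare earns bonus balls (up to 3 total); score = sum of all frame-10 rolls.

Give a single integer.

Frame 1: OPEN (9+0=9). Cumulative: 9
Frame 2: SPARE (3+7=10). 10 + next roll (8) = 18. Cumulative: 27
Frame 3: SPARE (8+2=10). 10 + next roll (8) = 18. Cumulative: 45
Frame 4: OPEN (8+1=9). Cumulative: 54
Frame 5: STRIKE. 10 + next two rolls (0+9) = 19. Cumulative: 73
Frame 6: OPEN (0+9=9). Cumulative: 82
Frame 7: SPARE (9+1=10). 10 + next roll (3) = 13. Cumulative: 95
Frame 8: SPARE (3+7=10). 10 + next roll (10) = 20. Cumulative: 115
Frame 9: STRIKE. 10 + next two rolls (4+0) = 14. Cumulative: 129
Frame 10: OPEN. Sum of all frame-10 rolls (4+0) = 4. Cumulative: 133

Answer: 133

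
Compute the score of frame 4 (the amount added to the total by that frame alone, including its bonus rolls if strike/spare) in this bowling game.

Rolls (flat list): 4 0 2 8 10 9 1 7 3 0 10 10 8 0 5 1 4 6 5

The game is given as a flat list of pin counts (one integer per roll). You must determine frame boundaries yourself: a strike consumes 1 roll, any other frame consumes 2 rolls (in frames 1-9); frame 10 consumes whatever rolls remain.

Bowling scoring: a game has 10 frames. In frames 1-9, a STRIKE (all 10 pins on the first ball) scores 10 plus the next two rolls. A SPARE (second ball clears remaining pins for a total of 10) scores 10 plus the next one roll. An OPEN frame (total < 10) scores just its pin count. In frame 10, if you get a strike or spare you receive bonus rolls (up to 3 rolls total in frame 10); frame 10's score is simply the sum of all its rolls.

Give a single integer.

Answer: 17

Derivation:
Frame 1: OPEN (4+0=4). Cumulative: 4
Frame 2: SPARE (2+8=10). 10 + next roll (10) = 20. Cumulative: 24
Frame 3: STRIKE. 10 + next two rolls (9+1) = 20. Cumulative: 44
Frame 4: SPARE (9+1=10). 10 + next roll (7) = 17. Cumulative: 61
Frame 5: SPARE (7+3=10). 10 + next roll (0) = 10. Cumulative: 71
Frame 6: SPARE (0+10=10). 10 + next roll (10) = 20. Cumulative: 91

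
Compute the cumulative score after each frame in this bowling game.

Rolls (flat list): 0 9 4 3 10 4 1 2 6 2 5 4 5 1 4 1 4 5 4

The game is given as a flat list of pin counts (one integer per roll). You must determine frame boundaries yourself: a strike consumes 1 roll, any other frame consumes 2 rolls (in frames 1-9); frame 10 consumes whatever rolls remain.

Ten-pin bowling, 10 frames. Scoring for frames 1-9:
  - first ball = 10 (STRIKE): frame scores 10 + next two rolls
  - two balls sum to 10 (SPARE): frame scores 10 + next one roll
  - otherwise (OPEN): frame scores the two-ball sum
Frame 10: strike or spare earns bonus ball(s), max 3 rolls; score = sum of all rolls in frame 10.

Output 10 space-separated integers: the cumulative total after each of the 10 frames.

Answer: 9 16 31 36 44 51 60 65 70 79

Derivation:
Frame 1: OPEN (0+9=9). Cumulative: 9
Frame 2: OPEN (4+3=7). Cumulative: 16
Frame 3: STRIKE. 10 + next two rolls (4+1) = 15. Cumulative: 31
Frame 4: OPEN (4+1=5). Cumulative: 36
Frame 5: OPEN (2+6=8). Cumulative: 44
Frame 6: OPEN (2+5=7). Cumulative: 51
Frame 7: OPEN (4+5=9). Cumulative: 60
Frame 8: OPEN (1+4=5). Cumulative: 65
Frame 9: OPEN (1+4=5). Cumulative: 70
Frame 10: OPEN. Sum of all frame-10 rolls (5+4) = 9. Cumulative: 79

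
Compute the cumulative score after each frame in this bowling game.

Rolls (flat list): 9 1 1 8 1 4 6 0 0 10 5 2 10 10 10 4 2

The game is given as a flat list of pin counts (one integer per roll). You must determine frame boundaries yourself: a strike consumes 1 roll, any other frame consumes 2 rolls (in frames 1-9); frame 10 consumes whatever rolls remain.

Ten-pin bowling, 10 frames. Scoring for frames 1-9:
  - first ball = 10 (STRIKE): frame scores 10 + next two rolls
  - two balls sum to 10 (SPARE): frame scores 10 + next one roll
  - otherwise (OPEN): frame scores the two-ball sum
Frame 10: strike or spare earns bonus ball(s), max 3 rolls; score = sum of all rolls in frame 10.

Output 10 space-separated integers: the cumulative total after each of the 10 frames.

Frame 1: SPARE (9+1=10). 10 + next roll (1) = 11. Cumulative: 11
Frame 2: OPEN (1+8=9). Cumulative: 20
Frame 3: OPEN (1+4=5). Cumulative: 25
Frame 4: OPEN (6+0=6). Cumulative: 31
Frame 5: SPARE (0+10=10). 10 + next roll (5) = 15. Cumulative: 46
Frame 6: OPEN (5+2=7). Cumulative: 53
Frame 7: STRIKE. 10 + next two rolls (10+10) = 30. Cumulative: 83
Frame 8: STRIKE. 10 + next two rolls (10+4) = 24. Cumulative: 107
Frame 9: STRIKE. 10 + next two rolls (4+2) = 16. Cumulative: 123
Frame 10: OPEN. Sum of all frame-10 rolls (4+2) = 6. Cumulative: 129

Answer: 11 20 25 31 46 53 83 107 123 129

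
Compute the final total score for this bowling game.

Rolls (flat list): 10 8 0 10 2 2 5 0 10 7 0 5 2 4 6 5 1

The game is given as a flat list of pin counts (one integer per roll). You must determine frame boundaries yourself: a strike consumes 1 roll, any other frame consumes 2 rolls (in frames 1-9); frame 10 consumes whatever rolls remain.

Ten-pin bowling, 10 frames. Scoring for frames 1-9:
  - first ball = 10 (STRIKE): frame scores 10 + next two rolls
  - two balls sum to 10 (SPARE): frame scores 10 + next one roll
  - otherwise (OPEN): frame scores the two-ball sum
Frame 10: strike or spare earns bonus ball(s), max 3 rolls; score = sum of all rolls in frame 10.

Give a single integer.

Frame 1: STRIKE. 10 + next two rolls (8+0) = 18. Cumulative: 18
Frame 2: OPEN (8+0=8). Cumulative: 26
Frame 3: STRIKE. 10 + next two rolls (2+2) = 14. Cumulative: 40
Frame 4: OPEN (2+2=4). Cumulative: 44
Frame 5: OPEN (5+0=5). Cumulative: 49
Frame 6: STRIKE. 10 + next two rolls (7+0) = 17. Cumulative: 66
Frame 7: OPEN (7+0=7). Cumulative: 73
Frame 8: OPEN (5+2=7). Cumulative: 80
Frame 9: SPARE (4+6=10). 10 + next roll (5) = 15. Cumulative: 95
Frame 10: OPEN. Sum of all frame-10 rolls (5+1) = 6. Cumulative: 101

Answer: 101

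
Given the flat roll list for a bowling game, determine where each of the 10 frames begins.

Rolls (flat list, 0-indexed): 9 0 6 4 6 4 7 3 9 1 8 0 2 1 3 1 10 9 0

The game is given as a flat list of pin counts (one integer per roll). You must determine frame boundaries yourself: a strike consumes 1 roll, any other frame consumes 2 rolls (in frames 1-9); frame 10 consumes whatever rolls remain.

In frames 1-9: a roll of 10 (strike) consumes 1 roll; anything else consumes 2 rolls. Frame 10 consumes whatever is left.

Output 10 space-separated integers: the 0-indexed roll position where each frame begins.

Frame 1 starts at roll index 0: rolls=9,0 (sum=9), consumes 2 rolls
Frame 2 starts at roll index 2: rolls=6,4 (sum=10), consumes 2 rolls
Frame 3 starts at roll index 4: rolls=6,4 (sum=10), consumes 2 rolls
Frame 4 starts at roll index 6: rolls=7,3 (sum=10), consumes 2 rolls
Frame 5 starts at roll index 8: rolls=9,1 (sum=10), consumes 2 rolls
Frame 6 starts at roll index 10: rolls=8,0 (sum=8), consumes 2 rolls
Frame 7 starts at roll index 12: rolls=2,1 (sum=3), consumes 2 rolls
Frame 8 starts at roll index 14: rolls=3,1 (sum=4), consumes 2 rolls
Frame 9 starts at roll index 16: roll=10 (strike), consumes 1 roll
Frame 10 starts at roll index 17: 2 remaining rolls

Answer: 0 2 4 6 8 10 12 14 16 17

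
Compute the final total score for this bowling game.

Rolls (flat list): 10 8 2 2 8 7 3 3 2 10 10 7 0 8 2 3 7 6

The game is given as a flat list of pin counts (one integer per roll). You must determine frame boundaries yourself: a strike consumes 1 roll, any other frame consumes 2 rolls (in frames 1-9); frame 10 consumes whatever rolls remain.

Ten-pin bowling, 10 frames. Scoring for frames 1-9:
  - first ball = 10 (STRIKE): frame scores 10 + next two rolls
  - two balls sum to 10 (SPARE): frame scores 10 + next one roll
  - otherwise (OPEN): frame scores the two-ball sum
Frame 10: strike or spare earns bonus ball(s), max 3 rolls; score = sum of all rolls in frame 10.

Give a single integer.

Frame 1: STRIKE. 10 + next two rolls (8+2) = 20. Cumulative: 20
Frame 2: SPARE (8+2=10). 10 + next roll (2) = 12. Cumulative: 32
Frame 3: SPARE (2+8=10). 10 + next roll (7) = 17. Cumulative: 49
Frame 4: SPARE (7+3=10). 10 + next roll (3) = 13. Cumulative: 62
Frame 5: OPEN (3+2=5). Cumulative: 67
Frame 6: STRIKE. 10 + next two rolls (10+7) = 27. Cumulative: 94
Frame 7: STRIKE. 10 + next two rolls (7+0) = 17. Cumulative: 111
Frame 8: OPEN (7+0=7). Cumulative: 118
Frame 9: SPARE (8+2=10). 10 + next roll (3) = 13. Cumulative: 131
Frame 10: SPARE. Sum of all frame-10 rolls (3+7+6) = 16. Cumulative: 147

Answer: 147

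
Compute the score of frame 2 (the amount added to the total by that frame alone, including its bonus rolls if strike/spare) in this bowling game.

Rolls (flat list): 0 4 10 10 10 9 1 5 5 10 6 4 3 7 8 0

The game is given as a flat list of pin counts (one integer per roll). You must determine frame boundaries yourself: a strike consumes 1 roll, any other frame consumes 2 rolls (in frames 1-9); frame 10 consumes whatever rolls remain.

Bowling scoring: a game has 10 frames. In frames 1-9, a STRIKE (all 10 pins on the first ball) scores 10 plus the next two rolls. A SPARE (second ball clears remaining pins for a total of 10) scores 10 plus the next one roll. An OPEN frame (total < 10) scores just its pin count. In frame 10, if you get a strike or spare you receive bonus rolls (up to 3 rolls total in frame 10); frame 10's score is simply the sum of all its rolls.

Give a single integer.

Frame 1: OPEN (0+4=4). Cumulative: 4
Frame 2: STRIKE. 10 + next two rolls (10+10) = 30. Cumulative: 34
Frame 3: STRIKE. 10 + next two rolls (10+9) = 29. Cumulative: 63
Frame 4: STRIKE. 10 + next two rolls (9+1) = 20. Cumulative: 83

Answer: 30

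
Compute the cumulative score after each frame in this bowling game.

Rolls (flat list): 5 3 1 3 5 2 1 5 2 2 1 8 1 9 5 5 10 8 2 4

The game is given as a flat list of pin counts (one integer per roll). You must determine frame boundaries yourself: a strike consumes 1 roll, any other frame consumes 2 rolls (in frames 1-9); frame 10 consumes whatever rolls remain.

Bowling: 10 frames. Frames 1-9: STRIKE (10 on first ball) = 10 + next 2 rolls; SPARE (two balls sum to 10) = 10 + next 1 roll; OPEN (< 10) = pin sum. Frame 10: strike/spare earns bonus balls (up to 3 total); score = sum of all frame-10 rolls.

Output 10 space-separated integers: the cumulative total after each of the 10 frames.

Frame 1: OPEN (5+3=8). Cumulative: 8
Frame 2: OPEN (1+3=4). Cumulative: 12
Frame 3: OPEN (5+2=7). Cumulative: 19
Frame 4: OPEN (1+5=6). Cumulative: 25
Frame 5: OPEN (2+2=4). Cumulative: 29
Frame 6: OPEN (1+8=9). Cumulative: 38
Frame 7: SPARE (1+9=10). 10 + next roll (5) = 15. Cumulative: 53
Frame 8: SPARE (5+5=10). 10 + next roll (10) = 20. Cumulative: 73
Frame 9: STRIKE. 10 + next two rolls (8+2) = 20. Cumulative: 93
Frame 10: SPARE. Sum of all frame-10 rolls (8+2+4) = 14. Cumulative: 107

Answer: 8 12 19 25 29 38 53 73 93 107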